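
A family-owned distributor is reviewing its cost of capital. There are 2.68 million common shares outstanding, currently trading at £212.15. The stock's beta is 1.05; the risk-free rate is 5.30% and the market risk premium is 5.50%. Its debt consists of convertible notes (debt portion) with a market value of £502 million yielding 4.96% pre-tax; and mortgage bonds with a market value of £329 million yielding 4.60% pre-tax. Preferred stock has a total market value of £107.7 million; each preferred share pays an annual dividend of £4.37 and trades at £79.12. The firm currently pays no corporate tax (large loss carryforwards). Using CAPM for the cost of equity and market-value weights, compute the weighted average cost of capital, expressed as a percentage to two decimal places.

Cost of equity via CAPM: Re = 5.3% + 1.05 × 5.5% = 11.0750%.
Cost of preferred: Rp = 4.37 / 79.12 = 5.5233%.
Market value of equity E = 212.15 × 2.68m = 568.562m.
Total capital V = 568.562 + 107.7 + 502 + 329 = 1507.262.
Equity: weight = 568.562/1507.262 = 0.3772; cost = 11.075%.
Preferred: weight = 107.7/1507.262 = 0.0715; cost = 5.5233%.
Convertible notes (debt portion): weight = 502/1507.262 = 0.3331; after-tax cost = 4.96% × (1 − 0%) = 4.9600%.
Mortgage bonds: weight = 329/1507.262 = 0.2183; after-tax cost = 4.6% × (1 − 0%) = 4.6000%.
WACC = 0.3772 × 11.0750% + 0.0715 × 5.5233% + 0.3331 × 4.9600% + 0.2183 × 4.6000% = 7.2283%.

7.23%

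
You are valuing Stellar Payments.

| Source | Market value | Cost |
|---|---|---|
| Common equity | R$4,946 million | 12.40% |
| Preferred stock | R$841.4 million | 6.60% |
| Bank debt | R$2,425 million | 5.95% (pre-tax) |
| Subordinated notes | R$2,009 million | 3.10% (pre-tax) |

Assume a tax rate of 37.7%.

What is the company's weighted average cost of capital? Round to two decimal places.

Total capital V = 4946 + 841.4 + 2425 + 2009 = 10221.4.
Equity: weight = 4946/10221.4 = 0.4839; cost = 12.4%.
Preferred: weight = 841.4/10221.4 = 0.0823; cost = 6.6%.
Bank debt: weight = 2425/10221.4 = 0.2372; after-tax cost = 5.95% × (1 − 37.7%) = 3.7069%.
Subordinated notes: weight = 2009/10221.4 = 0.1965; after-tax cost = 3.1% × (1 − 37.7%) = 1.9313%.
WACC = 0.4839 × 12.4000% + 0.0823 × 6.6000% + 0.2372 × 3.7069% + 0.1965 × 1.9313% = 7.8025%.

7.80%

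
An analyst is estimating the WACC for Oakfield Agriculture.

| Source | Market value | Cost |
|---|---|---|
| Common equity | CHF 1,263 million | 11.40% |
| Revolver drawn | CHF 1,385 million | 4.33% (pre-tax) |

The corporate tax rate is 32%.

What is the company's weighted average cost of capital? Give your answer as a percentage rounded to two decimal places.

Total capital V = 1263 + 1385 = 2648.
Equity: weight = 1263/2648 = 0.4770; cost = 11.4%.
Revolver drawn: weight = 1385/2648 = 0.5230; after-tax cost = 4.33% × (1 − 32%) = 2.9444%.
WACC = 0.4770 × 11.4000% + 0.5230 × 2.9444% = 6.9774%.

6.98%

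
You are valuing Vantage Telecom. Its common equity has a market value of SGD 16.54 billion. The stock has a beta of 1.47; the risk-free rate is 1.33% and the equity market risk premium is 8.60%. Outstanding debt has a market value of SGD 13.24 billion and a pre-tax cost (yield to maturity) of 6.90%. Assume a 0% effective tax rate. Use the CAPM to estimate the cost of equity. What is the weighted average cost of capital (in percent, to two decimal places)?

Cost of equity via CAPM: Re = 1.33% + 1.47 × 8.6% = 13.9720%.
Total capital V = 16.54 + 13.24 = 29.78.
Equity: weight = 16.54/29.78 = 0.5554; cost = 13.972%.
Debt: weight = 13.24/29.78 = 0.4446; after-tax cost = 6.9% × (1 − 0%) = 6.9000%.
WACC = 0.5554 × 13.9720% + 0.4446 × 6.9000% = 10.8278%.

10.83%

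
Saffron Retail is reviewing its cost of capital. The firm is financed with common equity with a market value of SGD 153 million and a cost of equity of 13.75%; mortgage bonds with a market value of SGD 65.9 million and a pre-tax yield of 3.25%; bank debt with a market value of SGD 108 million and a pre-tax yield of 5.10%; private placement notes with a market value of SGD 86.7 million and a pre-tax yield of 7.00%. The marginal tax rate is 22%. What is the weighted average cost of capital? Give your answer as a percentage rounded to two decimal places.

7.67%

Total capital V = 153 + 65.9 + 108 + 86.7 = 413.6.
Equity: weight = 153/413.6 = 0.3699; cost = 13.75%.
Mortgage bonds: weight = 65.9/413.6 = 0.1593; after-tax cost = 3.25% × (1 − 22%) = 2.5350%.
Bank debt: weight = 108/413.6 = 0.2611; after-tax cost = 5.1% × (1 − 22%) = 3.9780%.
Private placement notes: weight = 86.7/413.6 = 0.2096; after-tax cost = 7% × (1 − 22%) = 5.4600%.
WACC = 0.3699 × 13.7500% + 0.1593 × 2.5350% + 0.2611 × 3.9780% + 0.2096 × 5.4600% = 7.6736%.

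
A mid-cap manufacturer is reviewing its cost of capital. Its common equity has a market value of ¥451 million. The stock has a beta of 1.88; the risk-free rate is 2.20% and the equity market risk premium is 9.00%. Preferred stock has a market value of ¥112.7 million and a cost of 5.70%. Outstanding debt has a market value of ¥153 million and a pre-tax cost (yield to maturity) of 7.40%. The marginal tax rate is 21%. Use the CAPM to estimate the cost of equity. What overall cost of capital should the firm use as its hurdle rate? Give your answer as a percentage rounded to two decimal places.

14.18%

Cost of equity via CAPM: Re = 2.2% + 1.88 × 9.0% = 19.1200%.
Total capital V = 451 + 112.7 + 153 = 716.7.
Equity: weight = 451/716.7 = 0.6293; cost = 19.12%.
Preferred: weight = 112.7/716.7 = 0.1572; cost = 5.7%.
Debt: weight = 153/716.7 = 0.2135; after-tax cost = 7.4% × (1 − 21%) = 5.8460%.
WACC = 0.6293 × 19.1200% + 0.1572 × 5.7000% + 0.2135 × 5.8460% = 14.1760%.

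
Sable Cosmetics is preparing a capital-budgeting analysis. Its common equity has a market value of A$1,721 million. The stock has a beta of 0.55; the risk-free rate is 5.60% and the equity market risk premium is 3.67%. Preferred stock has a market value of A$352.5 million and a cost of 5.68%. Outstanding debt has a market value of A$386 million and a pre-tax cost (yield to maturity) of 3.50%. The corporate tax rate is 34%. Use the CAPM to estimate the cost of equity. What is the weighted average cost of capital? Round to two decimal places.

Cost of equity via CAPM: Re = 5.6% + 0.55 × 3.67% = 7.6185%.
Total capital V = 1721 + 352.5 + 386 = 2459.5.
Equity: weight = 1721/2459.5 = 0.6997; cost = 7.6185%.
Preferred: weight = 352.5/2459.5 = 0.1433; cost = 5.68%.
Debt: weight = 386/2459.5 = 0.1569; after-tax cost = 3.5% × (1 − 34%) = 2.3100%.
WACC = 0.6997 × 7.6185% + 0.1433 × 5.6800% + 0.1569 × 2.3100% = 6.5075%.

6.51%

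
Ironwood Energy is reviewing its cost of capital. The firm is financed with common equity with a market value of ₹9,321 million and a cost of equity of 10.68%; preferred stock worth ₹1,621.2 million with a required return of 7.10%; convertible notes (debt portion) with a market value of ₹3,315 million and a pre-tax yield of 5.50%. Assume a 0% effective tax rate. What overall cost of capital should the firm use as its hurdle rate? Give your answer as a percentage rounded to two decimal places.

Total capital V = 9321 + 1621.2 + 3315 = 14257.2.
Equity: weight = 9321/14257.2 = 0.6538; cost = 10.68%.
Preferred: weight = 1621.2/14257.2 = 0.1137; cost = 7.1%.
Convertible notes (debt portion): weight = 3315/14257.2 = 0.2325; after-tax cost = 5.5% × (1 − 0%) = 5.5000%.
WACC = 0.6538 × 10.6800% + 0.1137 × 7.1000% + 0.2325 × 5.5000% = 9.0685%.

9.07%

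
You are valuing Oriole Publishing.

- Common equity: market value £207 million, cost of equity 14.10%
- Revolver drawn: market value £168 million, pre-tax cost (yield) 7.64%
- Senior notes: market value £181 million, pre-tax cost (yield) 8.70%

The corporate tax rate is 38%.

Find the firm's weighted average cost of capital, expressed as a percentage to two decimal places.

8.44%

Total capital V = 207 + 168 + 181 = 556.
Equity: weight = 207/556 = 0.3723; cost = 14.1%.
Revolver drawn: weight = 168/556 = 0.3022; after-tax cost = 7.64% × (1 − 38%) = 4.7368%.
Senior notes: weight = 181/556 = 0.3255; after-tax cost = 8.7% × (1 − 38%) = 5.3940%.
WACC = 0.3723 × 14.1000% + 0.3022 × 4.7368% + 0.3255 × 5.3940% = 8.4367%.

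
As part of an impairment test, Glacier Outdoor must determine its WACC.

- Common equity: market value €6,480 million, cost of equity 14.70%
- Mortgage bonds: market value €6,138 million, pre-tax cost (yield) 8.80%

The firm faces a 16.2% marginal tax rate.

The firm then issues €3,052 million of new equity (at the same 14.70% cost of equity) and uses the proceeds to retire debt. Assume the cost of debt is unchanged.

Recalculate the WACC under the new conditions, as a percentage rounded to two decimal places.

12.91%

After the change:
Total capital V = 9532 + 3086 = 12618.
Equity: weight = 9532/12618 = 0.7554; cost = 14.7%.
Mortgage bonds: weight = 3086/12618 = 0.2446; after-tax cost = 8.8% × (1 − 16.2%) = 7.3744%.
WACC = 0.7554 × 14.7000% + 0.2446 × 7.3744% = 12.9084%.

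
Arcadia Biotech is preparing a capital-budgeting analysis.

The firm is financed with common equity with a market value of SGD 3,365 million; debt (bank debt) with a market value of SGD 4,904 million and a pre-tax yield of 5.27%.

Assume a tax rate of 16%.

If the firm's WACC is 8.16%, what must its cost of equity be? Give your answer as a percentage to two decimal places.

Total capital V = 3365 + 4904 = 8269.
Equity weight = 3365/8269 = 0.4069.
Bank debt weight = 4904/8269 = 0.5931.
Debt contribution = 0.5931 × 5.27% × (1 − 16%) = 2.6254%.
Required equity contribution = 8.16% − 2.6254% = 5.5346%.
Re = 5.5346% / 0.4069 = 13.6006%.

13.60%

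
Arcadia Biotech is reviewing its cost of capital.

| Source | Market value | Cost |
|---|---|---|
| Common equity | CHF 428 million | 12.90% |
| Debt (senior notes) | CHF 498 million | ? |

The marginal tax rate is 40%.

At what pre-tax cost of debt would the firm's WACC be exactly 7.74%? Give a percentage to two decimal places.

Total capital V = 428 + 498 = 926.
Equity weight = 428/926 = 0.4622.
Senior notes weight = 498/926 = 0.5378.
Equity contribution = 0.4622 × 12.9% = 5.9624%.
Remaining for debt = 7.74% − 5.9624% = 1.7776%.
Rd × (1 − 40%) × 0.5378 = 1.7776%  ⇒  Rd = 5.5088%.

5.51%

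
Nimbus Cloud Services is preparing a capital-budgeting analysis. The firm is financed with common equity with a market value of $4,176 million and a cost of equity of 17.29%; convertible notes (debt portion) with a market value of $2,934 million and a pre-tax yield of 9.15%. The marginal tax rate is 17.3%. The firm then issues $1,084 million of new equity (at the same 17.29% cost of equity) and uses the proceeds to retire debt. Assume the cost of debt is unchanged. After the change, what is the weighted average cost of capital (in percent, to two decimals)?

After the change:
Total capital V = 5260 + 1850 = 7110.
Equity: weight = 5260/7110 = 0.7398; cost = 17.29%.
Convertible notes (debt portion): weight = 1850/7110 = 0.2602; after-tax cost = 9.15% × (1 − 17.3%) = 7.5671%.
WACC = 0.7398 × 17.2900% + 0.2602 × 7.5671% = 14.7601%.

14.76%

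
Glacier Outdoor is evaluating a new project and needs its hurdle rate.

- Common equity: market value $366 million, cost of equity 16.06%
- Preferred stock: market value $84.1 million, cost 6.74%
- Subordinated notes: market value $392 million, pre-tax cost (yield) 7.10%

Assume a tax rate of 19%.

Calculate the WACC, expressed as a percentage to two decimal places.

10.33%

Total capital V = 366 + 84.1 + 392 = 842.1.
Equity: weight = 366/842.1 = 0.4346; cost = 16.06%.
Preferred: weight = 84.1/842.1 = 0.0999; cost = 6.74%.
Subordinated notes: weight = 392/842.1 = 0.4655; after-tax cost = 7.1% × (1 − 19%) = 5.7510%.
WACC = 0.4346 × 16.0600% + 0.0999 × 6.7400% + 0.4655 × 5.7510% = 10.3303%.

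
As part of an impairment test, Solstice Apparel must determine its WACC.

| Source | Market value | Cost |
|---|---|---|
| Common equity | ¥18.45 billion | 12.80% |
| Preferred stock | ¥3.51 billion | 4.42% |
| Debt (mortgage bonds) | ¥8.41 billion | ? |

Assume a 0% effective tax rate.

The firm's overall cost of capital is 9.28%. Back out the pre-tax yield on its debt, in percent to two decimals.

Total capital V = 18.45 + 3.51 + 8.41 = 30.37.
Equity weight = 18.45/30.37 = 0.6075.
Preferred weight = 3.51/30.37 = 0.1156.
Mortgage bonds weight = 8.41/30.37 = 0.2769.
Equity contribution = 0.6075 × 12.8% = 7.7761%.
Preferred contribution = 0.1156 × 4.42% = 0.5108%.
Remaining for debt = 9.28% − 8.2869% = 0.9931%.
Rd × (1 − 0%) × 0.2769 = 0.9931%  ⇒  Rd = 3.5861%.

3.59%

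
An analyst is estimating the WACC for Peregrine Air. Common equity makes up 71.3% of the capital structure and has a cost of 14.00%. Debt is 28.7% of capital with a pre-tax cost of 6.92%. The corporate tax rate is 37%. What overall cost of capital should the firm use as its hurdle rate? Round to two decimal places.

After-tax cost of debt = 6.92% × (1 − 37%) = 4.3596%.
WACC = 0.713 × 14.0000% + 0.287 × 4.3596% = 11.2332%.

11.23%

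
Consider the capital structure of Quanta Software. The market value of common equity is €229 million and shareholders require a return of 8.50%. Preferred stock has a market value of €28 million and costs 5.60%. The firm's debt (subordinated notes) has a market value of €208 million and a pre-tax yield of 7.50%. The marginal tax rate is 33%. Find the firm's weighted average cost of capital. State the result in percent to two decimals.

6.77%

Total capital V = 229 + 28 + 208 = 465.
Equity: weight = 229/465 = 0.4925; cost = 8.5%.
Preferred: weight = 28/465 = 0.0602; cost = 5.6%.
Subordinated notes: weight = 208/465 = 0.4473; after-tax cost = 7.5% × (1 − 33%) = 5.0250%.
WACC = 0.4925 × 8.5000% + 0.0602 × 5.6000% + 0.4473 × 5.0250% = 6.7710%.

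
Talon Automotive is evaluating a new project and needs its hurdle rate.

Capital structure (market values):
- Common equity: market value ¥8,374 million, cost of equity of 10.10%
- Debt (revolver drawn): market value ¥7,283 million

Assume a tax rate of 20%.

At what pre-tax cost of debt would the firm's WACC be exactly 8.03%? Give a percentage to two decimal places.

Total capital V = 8374 + 7283 = 15657.
Equity weight = 8374/15657 = 0.5348.
Revolver drawn weight = 7283/15657 = 0.4652.
Equity contribution = 0.5348 × 10.1% = 5.4019%.
Remaining for debt = 8.03% − 5.4019% = 2.6281%.
Rd × (1 − 20%) × 0.4652 = 2.6281%  ⇒  Rd = 7.0624%.

7.06%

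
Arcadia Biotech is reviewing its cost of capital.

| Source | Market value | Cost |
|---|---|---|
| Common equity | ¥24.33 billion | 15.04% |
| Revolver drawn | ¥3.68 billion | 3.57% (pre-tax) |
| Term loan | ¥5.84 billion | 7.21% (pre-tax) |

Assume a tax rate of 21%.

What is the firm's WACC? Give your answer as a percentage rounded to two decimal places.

Total capital V = 24.33 + 3.68 + 5.84 = 33.85.
Equity: weight = 24.33/33.85 = 0.7188; cost = 15.04%.
Revolver drawn: weight = 3.68/33.85 = 0.1087; after-tax cost = 3.57% × (1 − 21%) = 2.8203%.
Term loan: weight = 5.84/33.85 = 0.1725; after-tax cost = 7.21% × (1 − 21%) = 5.6959%.
WACC = 0.7188 × 15.0400% + 0.1087 × 2.8203% + 0.1725 × 5.6959% = 12.0994%.

12.10%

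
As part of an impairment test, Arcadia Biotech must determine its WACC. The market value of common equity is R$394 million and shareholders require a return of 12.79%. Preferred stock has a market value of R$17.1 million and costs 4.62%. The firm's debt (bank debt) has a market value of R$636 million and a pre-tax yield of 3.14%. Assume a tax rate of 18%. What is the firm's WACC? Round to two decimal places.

Total capital V = 394 + 17.1 + 636 = 1047.1.
Equity: weight = 394/1047.1 = 0.3763; cost = 12.79%.
Preferred: weight = 17.1/1047.1 = 0.0163; cost = 4.62%.
Bank debt: weight = 636/1047.1 = 0.6074; after-tax cost = 3.14% × (1 − 18%) = 2.5748%.
WACC = 0.3763 × 12.7900% + 0.0163 × 4.6200% + 0.6074 × 2.5748% = 6.4519%.

6.45%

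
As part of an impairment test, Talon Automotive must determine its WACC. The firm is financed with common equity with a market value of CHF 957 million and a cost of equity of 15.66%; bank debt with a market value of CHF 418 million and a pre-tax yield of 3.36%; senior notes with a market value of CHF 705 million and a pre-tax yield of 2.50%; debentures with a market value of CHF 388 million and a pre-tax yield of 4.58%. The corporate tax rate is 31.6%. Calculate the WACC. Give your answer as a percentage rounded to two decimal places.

Total capital V = 957 + 418 + 705 + 388 = 2468.
Equity: weight = 957/2468 = 0.3878; cost = 15.66%.
Bank debt: weight = 418/2468 = 0.1694; after-tax cost = 3.36% × (1 − 31.6%) = 2.2982%.
Senior notes: weight = 705/2468 = 0.2857; after-tax cost = 2.5% × (1 − 31.6%) = 1.7100%.
Debentures: weight = 388/2468 = 0.1572; after-tax cost = 4.58% × (1 − 31.6%) = 3.1327%.
WACC = 0.3878 × 15.6600% + 0.1694 × 2.2982% + 0.2857 × 1.7100% + 0.1572 × 3.1327% = 7.4426%.

7.44%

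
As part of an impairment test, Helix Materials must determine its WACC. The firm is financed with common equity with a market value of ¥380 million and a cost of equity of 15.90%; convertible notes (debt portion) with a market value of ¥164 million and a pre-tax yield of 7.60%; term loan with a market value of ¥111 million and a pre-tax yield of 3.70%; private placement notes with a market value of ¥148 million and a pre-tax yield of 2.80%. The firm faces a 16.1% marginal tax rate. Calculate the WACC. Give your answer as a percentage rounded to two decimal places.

Total capital V = 380 + 164 + 111 + 148 = 803.
Equity: weight = 380/803 = 0.4732; cost = 15.9%.
Convertible notes (debt portion): weight = 164/803 = 0.2042; after-tax cost = 7.6% × (1 − 16.1%) = 6.3764%.
Term loan: weight = 111/803 = 0.1382; after-tax cost = 3.7% × (1 − 16.1%) = 3.1043%.
Private placement notes: weight = 148/803 = 0.1843; after-tax cost = 2.8% × (1 − 16.1%) = 2.3492%.
WACC = 0.4732 × 15.9000% + 0.2042 × 6.3764% + 0.1382 × 3.1043% + 0.1843 × 2.3492% = 9.6887%.

9.69%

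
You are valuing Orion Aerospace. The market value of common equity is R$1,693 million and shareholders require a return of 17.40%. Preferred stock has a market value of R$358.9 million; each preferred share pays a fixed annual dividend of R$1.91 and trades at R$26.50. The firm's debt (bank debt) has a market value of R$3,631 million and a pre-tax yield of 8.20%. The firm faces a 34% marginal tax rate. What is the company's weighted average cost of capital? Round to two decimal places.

Cost of preferred: Rp = 1.91 / 26.5 = 7.2075%.
Total capital V = 1693 + 358.9 + 3631 = 5682.9.
Equity: weight = 1693/5682.9 = 0.2979; cost = 17.4%.
Preferred: weight = 358.9/5682.9 = 0.0632; cost = 7.2075%.
Bank debt: weight = 3631/5682.9 = 0.6389; after-tax cost = 8.2% × (1 − 34%) = 5.4120%.
WACC = 0.2979 × 17.4000% + 0.0632 × 7.2075% + 0.6389 × 5.4120% = 9.0968%.

9.10%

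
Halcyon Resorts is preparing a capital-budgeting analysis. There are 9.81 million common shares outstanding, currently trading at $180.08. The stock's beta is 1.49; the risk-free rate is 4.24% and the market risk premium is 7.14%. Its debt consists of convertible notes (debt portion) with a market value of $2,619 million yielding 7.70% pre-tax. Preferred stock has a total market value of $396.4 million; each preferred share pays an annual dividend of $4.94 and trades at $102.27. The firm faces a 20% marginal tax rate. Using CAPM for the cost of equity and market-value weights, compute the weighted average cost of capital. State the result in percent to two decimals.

9.27%

Cost of equity via CAPM: Re = 4.24% + 1.49 × 7.14% = 14.8786%.
Cost of preferred: Rp = 4.94 / 102.27 = 4.8304%.
Market value of equity E = 180.08 × 9.81m = 1766.5848m.
Total capital V = 1766.5848 + 396.4 + 2619 = 4781.9848.
Equity: weight = 1766.5848/4781.9848 = 0.3694; cost = 14.8786%.
Preferred: weight = 396.4/4781.9848 = 0.0829; cost = 4.8304%.
Convertible notes (debt portion): weight = 2619/4781.9848 = 0.5477; after-tax cost = 7.7% × (1 − 20%) = 6.1600%.
WACC = 0.3694 × 14.8786% + 0.0829 × 4.8304% + 0.5477 × 6.1600% = 9.2707%.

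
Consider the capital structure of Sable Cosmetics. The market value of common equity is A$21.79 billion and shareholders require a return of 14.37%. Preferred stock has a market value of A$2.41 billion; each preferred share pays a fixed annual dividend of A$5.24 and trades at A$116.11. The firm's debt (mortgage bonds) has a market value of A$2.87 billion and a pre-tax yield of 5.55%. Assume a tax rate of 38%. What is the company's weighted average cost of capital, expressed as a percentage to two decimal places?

12.33%

Cost of preferred: Rp = 5.24 / 116.11 = 4.5130%.
Total capital V = 21.79 + 2.41 + 2.87 = 27.07.
Equity: weight = 21.79/27.07 = 0.8050; cost = 14.37%.
Preferred: weight = 2.41/27.07 = 0.0890; cost = 4.513%.
Mortgage bonds: weight = 2.87/27.07 = 0.1060; after-tax cost = 5.55% × (1 − 38%) = 3.4410%.
WACC = 0.8050 × 14.3700% + 0.0890 × 4.5130% + 0.1060 × 3.4410% = 12.3337%.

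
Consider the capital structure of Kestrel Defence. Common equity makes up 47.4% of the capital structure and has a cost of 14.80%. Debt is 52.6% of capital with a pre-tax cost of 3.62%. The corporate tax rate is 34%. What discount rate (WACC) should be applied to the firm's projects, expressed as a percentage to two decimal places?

8.27%

After-tax cost of debt = 3.62% × (1 − 34%) = 2.3892%.
WACC = 0.474 × 14.8000% + 0.526 × 2.3892% = 8.2719%.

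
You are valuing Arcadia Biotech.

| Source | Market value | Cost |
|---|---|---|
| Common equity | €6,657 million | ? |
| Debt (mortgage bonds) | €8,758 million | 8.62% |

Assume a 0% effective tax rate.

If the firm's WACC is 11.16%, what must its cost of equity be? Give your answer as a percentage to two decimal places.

14.50%

Total capital V = 6657 + 8758 = 15415.
Equity weight = 6657/15415 = 0.4319.
Mortgage bonds weight = 8758/15415 = 0.5681.
Debt contribution = 0.5681 × 8.62% × (1 − 0%) = 4.8974%.
Required equity contribution = 11.16% − 4.8974% = 6.2626%.
Re = 6.2626% / 0.4319 = 14.5016%.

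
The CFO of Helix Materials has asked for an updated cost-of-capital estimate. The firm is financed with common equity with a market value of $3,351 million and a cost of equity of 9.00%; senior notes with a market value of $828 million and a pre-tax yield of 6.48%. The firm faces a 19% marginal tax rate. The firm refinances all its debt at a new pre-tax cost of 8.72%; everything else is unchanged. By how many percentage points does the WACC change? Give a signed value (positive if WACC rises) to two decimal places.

Current WACC:
Total capital V = 3351 + 828 = 4179.
Equity: weight = 3351/4179 = 0.8019; cost = 9%.
Senior notes: weight = 828/4179 = 0.1981; after-tax cost = 6.48% × (1 − 19%) = 5.2488%.
WACC = 0.8019 × 9.0000% + 0.1981 × 5.2488% = 8.2568%.
After the change:
Total capital V = 3351 + 828 = 4179.
Equity: weight = 3351/4179 = 0.8019; cost = 9%.
Senior notes: weight = 828/4179 = 0.1981; after-tax cost = 8.72% × (1 − 19%) = 7.0632%.
WACC = 0.8019 × 9.0000% + 0.1981 × 7.0632% = 8.6163%.
Change in WACC = 8.6163% − 8.2568% = 0.3595 pp.

+0.36 pp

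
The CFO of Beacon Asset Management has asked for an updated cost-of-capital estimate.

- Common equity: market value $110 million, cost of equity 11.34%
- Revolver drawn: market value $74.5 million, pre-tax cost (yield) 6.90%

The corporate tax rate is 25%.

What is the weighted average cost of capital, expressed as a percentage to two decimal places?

8.85%

Total capital V = 110 + 74.5 = 184.5.
Equity: weight = 110/184.5 = 0.5962; cost = 11.34%.
Revolver drawn: weight = 74.5/184.5 = 0.4038; after-tax cost = 6.9% × (1 − 25%) = 5.1750%.
WACC = 0.5962 × 11.3400% + 0.4038 × 5.1750% = 8.8506%.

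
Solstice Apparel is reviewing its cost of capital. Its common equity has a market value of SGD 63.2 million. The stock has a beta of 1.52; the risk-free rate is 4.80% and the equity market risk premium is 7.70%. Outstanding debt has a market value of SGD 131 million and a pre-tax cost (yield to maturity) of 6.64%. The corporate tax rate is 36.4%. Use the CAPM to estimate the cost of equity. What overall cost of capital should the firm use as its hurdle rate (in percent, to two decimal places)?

8.22%

Cost of equity via CAPM: Re = 4.8% + 1.52 × 7.7% = 16.5040%.
Total capital V = 63.2 + 131 = 194.2.
Equity: weight = 63.2/194.2 = 0.3254; cost = 16.504%.
Debt: weight = 131/194.2 = 0.6746; after-tax cost = 6.64% × (1 − 36.4%) = 4.2230%.
WACC = 0.3254 × 16.5040% + 0.6746 × 4.2230% = 8.2197%.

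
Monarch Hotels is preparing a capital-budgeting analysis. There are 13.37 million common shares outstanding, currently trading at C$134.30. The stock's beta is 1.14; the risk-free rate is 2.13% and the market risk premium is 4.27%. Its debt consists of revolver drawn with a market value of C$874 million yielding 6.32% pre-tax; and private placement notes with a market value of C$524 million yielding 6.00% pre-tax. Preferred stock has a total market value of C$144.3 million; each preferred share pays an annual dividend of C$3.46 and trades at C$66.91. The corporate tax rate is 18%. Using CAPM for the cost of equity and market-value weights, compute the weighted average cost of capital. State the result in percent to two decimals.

6.12%

Cost of equity via CAPM: Re = 2.13% + 1.14 × 4.27% = 6.9978%.
Cost of preferred: Rp = 3.46 / 66.91 = 5.1711%.
Market value of equity E = 134.3 × 13.37m = 1795.591m.
Total capital V = 1795.591 + 144.3 + 874 + 524 = 3337.891.
Equity: weight = 1795.591/3337.891 = 0.5379; cost = 6.9978%.
Preferred: weight = 144.3/3337.891 = 0.0432; cost = 5.1711%.
Revolver drawn: weight = 874/3337.891 = 0.2618; after-tax cost = 6.32% × (1 − 18%) = 5.1824%.
Private placement notes: weight = 524/3337.891 = 0.1570; after-tax cost = 6% × (1 − 18%) = 4.9200%.
WACC = 0.5379 × 6.9978% + 0.0432 × 5.1711% + 0.2618 × 5.1824% + 0.1570 × 4.9200% = 6.1173%.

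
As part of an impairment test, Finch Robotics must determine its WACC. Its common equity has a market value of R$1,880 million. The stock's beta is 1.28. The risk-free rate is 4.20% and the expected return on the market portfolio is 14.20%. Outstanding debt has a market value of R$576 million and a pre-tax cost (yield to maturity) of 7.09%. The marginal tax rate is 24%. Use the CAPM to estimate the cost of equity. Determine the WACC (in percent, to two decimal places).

14.28%

Market risk premium = 14.2% − 4.2% = 10.0%.
Cost of equity via CAPM: Re = 4.2% + 1.28 × 10.0% = 17.0000%.
Total capital V = 1880 + 576 = 2456.
Equity: weight = 1880/2456 = 0.7655; cost = 17%.
Debt: weight = 576/2456 = 0.2345; after-tax cost = 7.09% × (1 − 24%) = 5.3884%.
WACC = 0.7655 × 17.0000% + 0.2345 × 5.3884% = 14.2768%.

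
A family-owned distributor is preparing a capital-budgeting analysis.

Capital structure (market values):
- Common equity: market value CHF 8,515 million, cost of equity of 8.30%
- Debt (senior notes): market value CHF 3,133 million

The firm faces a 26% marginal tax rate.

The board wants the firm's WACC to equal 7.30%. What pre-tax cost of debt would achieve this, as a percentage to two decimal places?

Total capital V = 8515 + 3133 = 11648.
Equity weight = 8515/11648 = 0.7310.
Senior notes weight = 3133/11648 = 0.2690.
Equity contribution = 0.7310 × 8.3% = 6.0675%.
Remaining for debt = 7.3% − 6.0675% = 1.2325%.
Rd × (1 − 26%) × 0.2690 = 1.2325%  ⇒  Rd = 6.1921%.

6.19%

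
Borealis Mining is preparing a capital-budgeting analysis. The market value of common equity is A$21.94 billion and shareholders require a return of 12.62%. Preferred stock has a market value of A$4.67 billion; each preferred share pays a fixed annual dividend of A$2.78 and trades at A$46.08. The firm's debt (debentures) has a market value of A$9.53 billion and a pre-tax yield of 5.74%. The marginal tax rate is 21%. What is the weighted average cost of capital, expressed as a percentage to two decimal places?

Cost of preferred: Rp = 2.78 / 46.08 = 6.0330%.
Total capital V = 21.94 + 4.67 + 9.53 = 36.14.
Equity: weight = 21.94/36.14 = 0.6071; cost = 12.62%.
Preferred: weight = 4.67/36.14 = 0.1292; cost = 6.033%.
Debentures: weight = 9.53/36.14 = 0.2637; after-tax cost = 5.74% × (1 − 21%) = 4.5346%.
WACC = 0.6071 × 12.6200% + 0.1292 × 6.0330% + 0.2637 × 4.5346% = 9.6367%.

9.64%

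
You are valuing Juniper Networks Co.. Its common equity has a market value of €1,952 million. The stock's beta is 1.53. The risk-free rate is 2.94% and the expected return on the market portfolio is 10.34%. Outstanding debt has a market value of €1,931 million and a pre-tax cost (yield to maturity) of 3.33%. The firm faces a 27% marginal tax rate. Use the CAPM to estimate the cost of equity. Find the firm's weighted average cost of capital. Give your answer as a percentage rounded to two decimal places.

Market risk premium = 10.34% − 2.94% = 7.4%.
Cost of equity via CAPM: Re = 2.94% + 1.53 × 7.4% = 14.2620%.
Total capital V = 1952 + 1931 = 3883.
Equity: weight = 1952/3883 = 0.5027; cost = 14.262%.
Debt: weight = 1931/3883 = 0.4973; after-tax cost = 3.33% × (1 − 27%) = 2.4309%.
WACC = 0.5027 × 14.2620% + 0.4973 × 2.4309% = 8.3784%.

8.38%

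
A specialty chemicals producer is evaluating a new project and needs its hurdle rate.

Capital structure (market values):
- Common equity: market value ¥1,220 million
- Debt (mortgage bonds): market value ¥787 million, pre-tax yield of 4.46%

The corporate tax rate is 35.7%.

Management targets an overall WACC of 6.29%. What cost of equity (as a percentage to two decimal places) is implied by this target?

Total capital V = 1220 + 787 = 2007.
Equity weight = 1220/2007 = 0.6079.
Mortgage bonds weight = 787/2007 = 0.3921.
Debt contribution = 0.3921 × 4.46% × (1 − 35.7%) = 1.1245%.
Required equity contribution = 6.29% − 1.1245% = 5.1655%.
Re = 5.1655% / 0.6079 = 8.4976%.

8.50%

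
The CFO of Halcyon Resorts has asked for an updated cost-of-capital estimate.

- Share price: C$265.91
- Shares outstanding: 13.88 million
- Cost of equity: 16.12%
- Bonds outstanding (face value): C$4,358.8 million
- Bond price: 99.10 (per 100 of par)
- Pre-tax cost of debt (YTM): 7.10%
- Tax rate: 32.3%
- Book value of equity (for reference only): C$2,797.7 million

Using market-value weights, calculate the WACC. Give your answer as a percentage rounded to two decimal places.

Market value of equity E = 265.91 × 13.88m = 3690.8308m. Market value of debt D = 4358.8m × 99.1/100 = 4319.5708m.
Total capital V = 3690.8308 + 4319.5708 = 8010.4016.
Equity: weight = 3690.8308/8010.4016 = 0.4608; cost = 16.12%.
Bonds outstanding: weight = 4319.5708/8010.4016 = 0.5392; after-tax cost = 7.1% × (1 − 32.3%) = 4.8067%.
WACC = 0.4608 × 16.1200% + 0.5392 × 4.8067% = 10.0194%.

10.02%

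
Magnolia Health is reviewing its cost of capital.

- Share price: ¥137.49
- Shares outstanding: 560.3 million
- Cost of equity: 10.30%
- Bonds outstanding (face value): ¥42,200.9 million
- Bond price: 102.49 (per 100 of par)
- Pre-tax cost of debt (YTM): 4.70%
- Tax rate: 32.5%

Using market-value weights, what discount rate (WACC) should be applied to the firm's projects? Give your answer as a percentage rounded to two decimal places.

7.74%

Market value of equity E = 137.49 × 560.3m = 77035.647m. Market value of debt D = 42200.9m × 102.49/100 = 43251.70241m.
Total capital V = 77035.647 + 43251.70241 = 120287.34941.
Equity: weight = 77035.647/120287.34941 = 0.6404; cost = 10.3%.
Bonds outstanding: weight = 43251.70241/120287.34941 = 0.3596; after-tax cost = 4.7% × (1 − 32.5%) = 3.1725%.
WACC = 0.6404 × 10.3000% + 0.3596 × 3.1725% = 7.7372%.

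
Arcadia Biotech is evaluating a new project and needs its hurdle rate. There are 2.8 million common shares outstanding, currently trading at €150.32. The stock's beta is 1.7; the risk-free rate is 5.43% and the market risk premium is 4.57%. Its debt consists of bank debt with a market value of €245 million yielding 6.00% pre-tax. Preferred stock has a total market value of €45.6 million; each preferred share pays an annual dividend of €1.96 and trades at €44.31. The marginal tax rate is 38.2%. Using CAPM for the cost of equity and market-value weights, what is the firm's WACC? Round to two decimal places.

9.37%

Cost of equity via CAPM: Re = 5.43% + 1.7 × 4.57% = 13.1990%.
Cost of preferred: Rp = 1.96 / 44.31 = 4.4234%.
Market value of equity E = 150.32 × 2.8m = 420.896m.
Total capital V = 420.896 + 45.6 + 245 = 711.496.
Equity: weight = 420.896/711.496 = 0.5916; cost = 13.199%.
Preferred: weight = 45.6/711.496 = 0.0641; cost = 4.4234%.
Bank debt: weight = 245/711.496 = 0.3443; after-tax cost = 6% × (1 − 38.2%) = 3.7080%.
WACC = 0.5916 × 13.1990% + 0.0641 × 4.4234% + 0.3443 × 3.7080% = 9.3684%.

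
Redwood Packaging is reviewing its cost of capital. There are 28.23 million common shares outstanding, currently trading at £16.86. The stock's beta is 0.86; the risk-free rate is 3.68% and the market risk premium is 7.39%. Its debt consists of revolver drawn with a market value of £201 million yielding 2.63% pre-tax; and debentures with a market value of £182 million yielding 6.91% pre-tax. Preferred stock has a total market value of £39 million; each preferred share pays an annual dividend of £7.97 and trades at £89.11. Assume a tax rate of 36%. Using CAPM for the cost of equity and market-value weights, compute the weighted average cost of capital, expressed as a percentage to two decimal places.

Cost of equity via CAPM: Re = 3.68% + 0.86 × 7.39% = 10.0354%.
Cost of preferred: Rp = 7.97 / 89.11 = 8.9440%.
Market value of equity E = 16.86 × 28.23m = 475.9578m.
Total capital V = 475.9578 + 39 + 201 + 182 = 897.9578.
Equity: weight = 475.9578/897.9578 = 0.5300; cost = 10.0354%.
Preferred: weight = 39/897.9578 = 0.0434; cost = 8.944%.
Revolver drawn: weight = 201/897.9578 = 0.2238; after-tax cost = 2.63% × (1 − 36%) = 1.6832%.
Debentures: weight = 182/897.9578 = 0.2027; after-tax cost = 6.91% × (1 − 36%) = 4.4224%.
WACC = 0.5300 × 10.0354% + 0.0434 × 8.9440% + 0.2238 × 1.6832% + 0.2027 × 4.4224% = 6.9808%.

6.98%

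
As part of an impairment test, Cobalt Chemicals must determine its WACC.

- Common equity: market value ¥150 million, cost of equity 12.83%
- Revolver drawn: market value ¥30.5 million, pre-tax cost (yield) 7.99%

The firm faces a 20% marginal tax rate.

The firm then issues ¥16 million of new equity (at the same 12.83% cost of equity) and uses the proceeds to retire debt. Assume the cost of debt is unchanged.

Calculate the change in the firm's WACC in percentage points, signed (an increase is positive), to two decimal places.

Current WACC:
Total capital V = 150 + 30.5 = 180.5.
Equity: weight = 150/180.5 = 0.8310; cost = 12.83%.
Revolver drawn: weight = 30.5/180.5 = 0.1690; after-tax cost = 7.99% × (1 − 20%) = 6.3920%.
WACC = 0.8310 × 12.8300% + 0.1690 × 6.3920% = 11.7421%.
After the change:
Total capital V = 166 + 14.5 = 180.5.
Equity: weight = 166/180.5 = 0.9197; cost = 12.83%.
Revolver drawn: weight = 14.5/180.5 = 0.0803; after-tax cost = 7.99% × (1 − 20%) = 6.3920%.
WACC = 0.9197 × 12.8300% + 0.0803 × 6.3920% = 12.3128%.
Change in WACC = 12.3128% − 11.7421% = 0.5707 pp.

+0.57 pp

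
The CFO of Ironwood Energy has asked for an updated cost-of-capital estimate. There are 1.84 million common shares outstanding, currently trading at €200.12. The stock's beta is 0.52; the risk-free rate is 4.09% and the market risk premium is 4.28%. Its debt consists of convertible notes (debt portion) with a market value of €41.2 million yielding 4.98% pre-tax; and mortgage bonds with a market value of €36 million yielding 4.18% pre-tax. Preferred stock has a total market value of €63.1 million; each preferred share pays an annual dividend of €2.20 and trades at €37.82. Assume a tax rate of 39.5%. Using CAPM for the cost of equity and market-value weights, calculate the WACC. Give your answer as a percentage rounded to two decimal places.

5.72%

Cost of equity via CAPM: Re = 4.09% + 0.52 × 4.28% = 6.3156%.
Cost of preferred: Rp = 2.2 / 37.82 = 5.8170%.
Market value of equity E = 200.12 × 1.84m = 368.2208m.
Total capital V = 368.2208 + 63.1 + 41.2 + 36 = 508.5208.
Equity: weight = 368.2208/508.5208 = 0.7241; cost = 6.3156%.
Preferred: weight = 63.1/508.5208 = 0.1241; cost = 5.817%.
Convertible notes (debt portion): weight = 41.2/508.5208 = 0.0810; after-tax cost = 4.98% × (1 − 39.5%) = 3.0129%.
Mortgage bonds: weight = 36/508.5208 = 0.0708; after-tax cost = 4.18% × (1 − 39.5%) = 2.5289%.
WACC = 0.7241 × 6.3156% + 0.1241 × 5.8170% + 0.0810 × 3.0129% + 0.0708 × 2.5289% = 5.7181%.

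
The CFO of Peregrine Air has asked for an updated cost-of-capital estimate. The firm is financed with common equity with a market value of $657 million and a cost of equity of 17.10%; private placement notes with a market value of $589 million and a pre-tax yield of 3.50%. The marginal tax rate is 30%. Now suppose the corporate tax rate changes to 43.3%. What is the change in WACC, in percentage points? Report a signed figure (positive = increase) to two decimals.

-0.22 pp

Current WACC:
Total capital V = 657 + 589 = 1246.
Equity: weight = 657/1246 = 0.5273; cost = 17.1%.
Private placement notes: weight = 589/1246 = 0.4727; after-tax cost = 3.5% × (1 − 30%) = 2.4500%.
WACC = 0.5273 × 17.1000% + 0.4727 × 2.4500% = 10.1748%.
After the change:
Total capital V = 657 + 589 = 1246.
Equity: weight = 657/1246 = 0.5273; cost = 17.1%.
Private placement notes: weight = 589/1246 = 0.4727; after-tax cost = 3.5% × (1 − 43.3%) = 1.9845%.
WACC = 0.5273 × 17.1000% + 0.4727 × 1.9845% = 9.9547%.
Change in WACC = 9.9547% − 10.1748% = -0.2200 pp.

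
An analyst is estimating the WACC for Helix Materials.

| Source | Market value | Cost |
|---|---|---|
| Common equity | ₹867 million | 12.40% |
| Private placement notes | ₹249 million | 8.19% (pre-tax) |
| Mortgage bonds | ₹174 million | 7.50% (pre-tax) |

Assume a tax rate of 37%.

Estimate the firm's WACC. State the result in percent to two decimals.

Total capital V = 867 + 249 + 174 = 1290.
Equity: weight = 867/1290 = 0.6721; cost = 12.4%.
Private placement notes: weight = 249/1290 = 0.1930; after-tax cost = 8.19% × (1 − 37%) = 5.1597%.
Mortgage bonds: weight = 174/1290 = 0.1349; after-tax cost = 7.5% × (1 − 37%) = 4.7250%.
WACC = 0.6721 × 12.4000% + 0.1930 × 5.1597% + 0.1349 × 4.7250% = 9.9672%.

9.97%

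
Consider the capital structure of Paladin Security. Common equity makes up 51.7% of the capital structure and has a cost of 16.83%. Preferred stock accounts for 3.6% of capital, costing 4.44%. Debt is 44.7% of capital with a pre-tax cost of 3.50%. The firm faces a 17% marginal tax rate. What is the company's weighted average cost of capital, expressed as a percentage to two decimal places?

After-tax cost of debt = 3.5% × (1 − 17%) = 2.9050%.
WACC = 0.517 × 16.8300% + 0.036 × 4.4400% + 0.447 × 2.9050% = 10.1595%.

10.16%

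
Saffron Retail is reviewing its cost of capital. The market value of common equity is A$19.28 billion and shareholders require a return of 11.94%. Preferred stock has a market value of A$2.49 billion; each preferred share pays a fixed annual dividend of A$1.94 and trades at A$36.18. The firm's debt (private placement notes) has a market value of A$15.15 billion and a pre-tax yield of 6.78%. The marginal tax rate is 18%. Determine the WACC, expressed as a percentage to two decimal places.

8.88%

Cost of preferred: Rp = 1.94 / 36.18 = 5.3621%.
Total capital V = 19.28 + 2.49 + 15.15 = 36.92.
Equity: weight = 19.28/36.92 = 0.5222; cost = 11.94%.
Preferred: weight = 2.49/36.92 = 0.0674; cost = 5.3621%.
Private placement notes: weight = 15.15/36.92 = 0.4103; after-tax cost = 6.78% × (1 − 18%) = 5.5596%.
WACC = 0.5222 × 11.9400% + 0.0674 × 5.3621% + 0.4103 × 5.5596% = 8.8782%.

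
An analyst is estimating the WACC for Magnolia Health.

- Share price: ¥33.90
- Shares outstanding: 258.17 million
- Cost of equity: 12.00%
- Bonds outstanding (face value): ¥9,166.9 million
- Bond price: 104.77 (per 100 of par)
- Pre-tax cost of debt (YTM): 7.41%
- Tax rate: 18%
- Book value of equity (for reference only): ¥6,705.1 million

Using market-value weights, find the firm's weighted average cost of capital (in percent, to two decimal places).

Market value of equity E = 33.9 × 258.17m = 8751.963m. Market value of debt D = 9166.9m × 104.77/100 = 9604.16113m.
Total capital V = 8751.963 + 9604.16113 = 18356.12413.
Equity: weight = 8751.963/18356.12413 = 0.4768; cost = 12%.
Bonds outstanding: weight = 9604.16113/18356.12413 = 0.5232; after-tax cost = 7.41% × (1 − 18%) = 6.0762%.
WACC = 0.4768 × 12.0000% + 0.5232 × 6.0762% = 8.9006%.

8.90%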